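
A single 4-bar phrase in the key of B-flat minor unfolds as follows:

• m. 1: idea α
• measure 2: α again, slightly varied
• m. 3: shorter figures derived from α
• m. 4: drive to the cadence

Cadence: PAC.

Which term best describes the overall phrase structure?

sentence

Basic idea (m. 1) + its repetition (measure 2) form the presentation; fragmentation and cadence (bars 3–4) form the continuation — the 4-bar whole is a sentence.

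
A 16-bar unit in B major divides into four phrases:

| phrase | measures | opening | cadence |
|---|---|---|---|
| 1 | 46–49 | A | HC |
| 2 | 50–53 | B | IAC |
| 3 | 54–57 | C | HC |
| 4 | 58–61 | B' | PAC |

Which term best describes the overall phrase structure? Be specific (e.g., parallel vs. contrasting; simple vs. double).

contrasting double period

Four phrases in two halves: the first half (measures 46–53) ends with an imperfect authentic cadence, the second (bars 54-61) with a perfect authentic cadence — a large antecedent–consequent pair, i.e. a double period.
Phrase 3 begins with different material from phrase 1, making it contrasting.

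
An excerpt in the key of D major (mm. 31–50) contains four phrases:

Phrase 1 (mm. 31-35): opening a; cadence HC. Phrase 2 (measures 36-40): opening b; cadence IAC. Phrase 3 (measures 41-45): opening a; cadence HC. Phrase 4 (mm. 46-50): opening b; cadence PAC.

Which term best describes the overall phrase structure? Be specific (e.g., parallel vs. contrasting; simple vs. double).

parallel double period

Four phrases in two halves: the first half (mm. 31–40) ends with an imperfect authentic cadence, the second (bars 41–50) with a perfect authentic cadence — a large antecedent–consequent pair, i.e. a double period.
Phrase 3 begins with the same material as phrase 1, making it parallel.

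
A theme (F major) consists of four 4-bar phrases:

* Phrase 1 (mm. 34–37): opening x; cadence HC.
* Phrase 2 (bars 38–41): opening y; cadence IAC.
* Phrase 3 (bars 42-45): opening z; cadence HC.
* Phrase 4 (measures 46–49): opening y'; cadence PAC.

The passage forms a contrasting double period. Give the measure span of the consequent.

measures 42–49

In a double period the four phrases pair into a large antecedent (phrases 1–2, ending imperfect authentic cadence) and a large consequent (phrases 3–4, ending perfect authentic cadence). The consequent spans mm. 42-49.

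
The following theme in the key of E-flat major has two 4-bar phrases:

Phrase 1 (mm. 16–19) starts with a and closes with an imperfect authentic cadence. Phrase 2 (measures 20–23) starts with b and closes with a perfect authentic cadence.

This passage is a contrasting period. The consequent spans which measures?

The antecedent is the phrase ending with the weaker cadence (imperfect authentic cadence, phrase 1) and the consequent the one ending more conclusively (perfect authentic cadence, phrase 2); the consequent is mm. 20–23.

measures 20–23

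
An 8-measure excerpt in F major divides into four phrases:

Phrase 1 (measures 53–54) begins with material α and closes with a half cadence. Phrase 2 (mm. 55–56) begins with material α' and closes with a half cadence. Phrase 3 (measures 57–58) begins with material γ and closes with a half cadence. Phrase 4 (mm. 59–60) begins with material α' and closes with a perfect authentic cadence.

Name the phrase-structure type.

Four phrases in two halves: the first half (measures 53-56) ends with a half cadence, the second (mm. 57–60) with a perfect authentic cadence — a large antecedent–consequent pair, i.e. a double period.
Phrase 3 begins with different material from phrase 1, making it contrasting.

contrasting double period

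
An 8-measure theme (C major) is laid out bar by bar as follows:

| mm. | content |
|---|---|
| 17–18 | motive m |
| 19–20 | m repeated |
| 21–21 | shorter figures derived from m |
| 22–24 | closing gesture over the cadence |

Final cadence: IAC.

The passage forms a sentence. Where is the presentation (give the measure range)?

The presentation of a sentence is the basic idea (mm. 17-18) plus its repetition (mm. 19–20); the presentation is therefore mm. 17–20.

measures 17–20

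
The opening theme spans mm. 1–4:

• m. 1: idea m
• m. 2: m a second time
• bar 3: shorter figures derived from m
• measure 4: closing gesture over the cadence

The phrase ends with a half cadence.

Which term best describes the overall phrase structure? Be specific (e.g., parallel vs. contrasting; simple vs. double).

sentence

Basic idea (measure 1) + its repetition (m. 2) form the presentation; fragmentation and cadence (mm. 3–4) form the continuation — the 4-bar whole is a sentence.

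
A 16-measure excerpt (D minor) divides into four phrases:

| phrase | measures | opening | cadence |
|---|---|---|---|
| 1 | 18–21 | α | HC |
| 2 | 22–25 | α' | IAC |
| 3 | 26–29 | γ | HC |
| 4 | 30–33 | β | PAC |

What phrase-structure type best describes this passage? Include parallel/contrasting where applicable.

Four phrases in two halves: the first half (measures 18–25) ends with an imperfect authentic cadence, the second (measures 26-33) with a perfect authentic cadence — a large antecedent–consequent pair, i.e. a double period.
Phrase 3 begins with different material from phrase 1, making it contrasting.

contrasting double period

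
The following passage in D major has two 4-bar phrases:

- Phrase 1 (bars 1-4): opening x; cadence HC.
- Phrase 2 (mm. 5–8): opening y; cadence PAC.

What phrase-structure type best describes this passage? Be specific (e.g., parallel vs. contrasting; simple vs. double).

contrasting period

Phrase 1 ends with a half cadence (weaker) and phrase 2 with a perfect authentic cadence (stronger): antecedent + consequent = a period.
The two phrases open with different material (x / y), so the period is contrasting.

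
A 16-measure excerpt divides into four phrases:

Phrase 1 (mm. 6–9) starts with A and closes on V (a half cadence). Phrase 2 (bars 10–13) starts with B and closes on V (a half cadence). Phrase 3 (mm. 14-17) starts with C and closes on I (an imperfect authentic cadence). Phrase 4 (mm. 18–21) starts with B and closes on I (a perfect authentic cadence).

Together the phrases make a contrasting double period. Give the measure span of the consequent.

measures 14–21

In a double period the first pair of phrases (ending half cadence) is the large antecedent and the second pair (ending perfect authentic cadence) is the large consequent; the consequent is measures 14–21.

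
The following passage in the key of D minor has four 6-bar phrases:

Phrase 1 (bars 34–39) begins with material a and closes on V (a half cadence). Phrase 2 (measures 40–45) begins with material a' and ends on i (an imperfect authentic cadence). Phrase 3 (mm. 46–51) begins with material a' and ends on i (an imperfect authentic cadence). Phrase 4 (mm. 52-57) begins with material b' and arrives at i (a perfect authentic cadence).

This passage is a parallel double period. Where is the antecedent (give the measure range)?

In a double period the four phrases pair into a large antecedent (phrases 1–2, ending imperfect authentic cadence) and a large consequent (phrases 3–4, ending perfect authentic cadence). The antecedent spans bars 34-45.

measures 34–45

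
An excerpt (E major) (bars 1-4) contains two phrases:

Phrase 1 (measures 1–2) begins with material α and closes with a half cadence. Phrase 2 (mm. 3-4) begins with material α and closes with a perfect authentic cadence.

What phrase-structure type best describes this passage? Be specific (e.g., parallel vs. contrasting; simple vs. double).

parallel period

Phrase 1 ends with a half cadence (weaker) and phrase 2 with a perfect authentic cadence (stronger): antecedent + consequent = a period.
The two phrases open with the same material (α / α), so the period is parallel.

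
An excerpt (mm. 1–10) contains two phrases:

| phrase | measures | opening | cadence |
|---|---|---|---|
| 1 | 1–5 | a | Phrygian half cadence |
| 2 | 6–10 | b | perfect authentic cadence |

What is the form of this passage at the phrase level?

contrasting period

Phrase 1 ends with a Phrygian half cadence (weaker) and phrase 2 with a perfect authentic cadence (stronger): antecedent + consequent = a period.
The two phrases open with different material (a / b), so the period is contrasting.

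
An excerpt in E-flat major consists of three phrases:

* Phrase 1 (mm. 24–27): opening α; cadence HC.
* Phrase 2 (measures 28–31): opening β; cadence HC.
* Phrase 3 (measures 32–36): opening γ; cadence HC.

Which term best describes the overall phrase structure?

The final phrase closes with a half cadence, which is not stronger than the preceding half cadence; the 3 phrases lack an overall antecedent–consequent design and so form a phrase group.

phrase group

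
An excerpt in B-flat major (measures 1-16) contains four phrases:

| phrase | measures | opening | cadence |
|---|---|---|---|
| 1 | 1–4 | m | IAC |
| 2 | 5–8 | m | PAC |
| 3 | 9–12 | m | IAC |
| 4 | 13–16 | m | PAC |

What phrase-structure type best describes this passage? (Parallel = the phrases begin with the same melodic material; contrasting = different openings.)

repeated period

The cadence pattern IAC–PAC–IAC–PAC is weak–strong twice, and phrases 3–4 restate phrases 1–2: a period heard twice, not a double period (which would end weakly at phrase 2).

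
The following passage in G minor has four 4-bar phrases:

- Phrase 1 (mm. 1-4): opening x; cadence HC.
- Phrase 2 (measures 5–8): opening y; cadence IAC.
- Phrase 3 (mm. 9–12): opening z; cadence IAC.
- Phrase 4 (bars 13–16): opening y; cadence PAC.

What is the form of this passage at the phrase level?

Four phrases in two halves: the first half (mm. 1–8) ends with an imperfect authentic cadence, the second (mm. 9–16) with a perfect authentic cadence — a large antecedent–consequent pair, i.e. a double period.
Phrase 3 begins with different material from phrase 1, making it contrasting.

contrasting double period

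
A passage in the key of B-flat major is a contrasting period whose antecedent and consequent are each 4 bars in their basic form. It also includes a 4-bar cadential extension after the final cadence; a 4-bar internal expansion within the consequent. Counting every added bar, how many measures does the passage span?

Basic contrasting period: 4 + 4 = 8 bars.
8 (basic form) + 4 (cadential extension) + 4 (internal expansion) = 16.

16 measures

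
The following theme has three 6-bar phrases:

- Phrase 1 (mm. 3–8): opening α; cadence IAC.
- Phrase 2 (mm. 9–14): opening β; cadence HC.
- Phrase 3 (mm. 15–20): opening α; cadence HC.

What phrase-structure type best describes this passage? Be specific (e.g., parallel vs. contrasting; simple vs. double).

phrase group

The final phrase closes with a half cadence, which is not stronger than the preceding half cadence; the 3 phrases lack an overall antecedent–consequent design and so form a phrase group.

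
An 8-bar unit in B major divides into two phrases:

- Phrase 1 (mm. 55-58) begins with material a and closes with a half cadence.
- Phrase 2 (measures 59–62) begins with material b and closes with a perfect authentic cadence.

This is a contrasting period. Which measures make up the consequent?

measures 59–62

The phrase ending with the weaker cadence (half cadence) is the antecedent; the one ending more conclusively (perfect authentic cadence) is the consequent. The consequent is measures 59–62.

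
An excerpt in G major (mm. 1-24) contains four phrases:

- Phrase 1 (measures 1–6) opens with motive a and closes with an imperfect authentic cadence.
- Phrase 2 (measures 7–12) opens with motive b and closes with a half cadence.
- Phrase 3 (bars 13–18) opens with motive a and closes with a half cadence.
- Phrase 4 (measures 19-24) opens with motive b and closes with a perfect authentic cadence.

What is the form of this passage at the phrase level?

Four phrases in two halves: the first half (mm. 1–12) ends with a half cadence, the second (mm. 13–24) with a perfect authentic cadence — a large antecedent–consequent pair, i.e. a double period.
Phrase 3 begins with the same material as phrase 1, making it parallel.

parallel double period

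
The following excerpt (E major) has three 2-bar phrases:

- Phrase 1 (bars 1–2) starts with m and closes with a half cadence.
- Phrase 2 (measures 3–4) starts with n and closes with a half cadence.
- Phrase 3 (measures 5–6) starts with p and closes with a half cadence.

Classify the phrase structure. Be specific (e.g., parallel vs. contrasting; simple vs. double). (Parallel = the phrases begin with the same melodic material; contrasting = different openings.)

The final phrase closes with a half cadence, which is not stronger than the preceding half cadence; the 3 phrases lack an overall antecedent–consequent design and so form a phrase group.

phrase group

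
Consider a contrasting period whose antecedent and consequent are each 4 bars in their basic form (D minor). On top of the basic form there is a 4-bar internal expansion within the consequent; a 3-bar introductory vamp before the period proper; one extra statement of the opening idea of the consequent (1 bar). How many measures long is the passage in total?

16 measures

Basic contrasting period: 4 + 4 = 8 bars.
8 (basic form) + 4 (internal expansion) + 3 (introduction) + 1 (extra statement) = 16.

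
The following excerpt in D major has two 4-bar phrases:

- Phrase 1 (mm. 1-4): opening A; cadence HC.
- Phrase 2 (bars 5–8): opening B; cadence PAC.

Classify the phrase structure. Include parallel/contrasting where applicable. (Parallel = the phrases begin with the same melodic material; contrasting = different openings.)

Phrase 1 ends with a half cadence (weaker) and phrase 2 with a perfect authentic cadence (stronger): antecedent + consequent = a period.
The two phrases open with different material (A / B), so the period is contrasting.

contrasting period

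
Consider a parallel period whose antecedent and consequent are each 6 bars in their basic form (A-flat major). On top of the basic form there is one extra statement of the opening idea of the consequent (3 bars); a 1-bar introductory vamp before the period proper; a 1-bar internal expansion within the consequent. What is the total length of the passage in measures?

17 measures

Basic parallel period: 6 + 6 = 12 bars.
12 (basic form) + 3 (extra statement) + 1 (introduction) + 1 (internal expansion) = 17.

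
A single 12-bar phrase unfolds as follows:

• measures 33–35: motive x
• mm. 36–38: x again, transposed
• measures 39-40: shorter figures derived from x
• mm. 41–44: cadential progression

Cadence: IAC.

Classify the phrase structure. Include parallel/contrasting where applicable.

sentence

Basic idea (mm. 33–35) + its repetition (bars 36–38) form the presentation; fragmentation and cadence (mm. 39–44) form the continuation — the 12-bar whole is a sentence.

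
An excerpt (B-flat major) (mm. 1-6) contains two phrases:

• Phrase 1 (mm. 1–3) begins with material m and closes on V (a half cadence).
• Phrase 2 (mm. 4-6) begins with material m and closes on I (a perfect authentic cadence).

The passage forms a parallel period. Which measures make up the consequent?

measures 4–6

The phrase ending with the weaker cadence (half cadence) is the antecedent; the one ending more conclusively (perfect authentic cadence) is the consequent. The consequent is measures 4–6.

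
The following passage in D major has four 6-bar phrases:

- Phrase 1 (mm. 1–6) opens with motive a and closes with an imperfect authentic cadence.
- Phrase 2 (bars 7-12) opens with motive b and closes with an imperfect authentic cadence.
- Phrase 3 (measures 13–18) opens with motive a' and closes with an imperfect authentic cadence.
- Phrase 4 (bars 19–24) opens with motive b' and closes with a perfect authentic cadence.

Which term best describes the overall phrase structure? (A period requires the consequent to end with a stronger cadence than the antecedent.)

Four phrases in two halves: the first half (bars 1–12) ends with an imperfect authentic cadence, the second (bars 13–24) with a perfect authentic cadence — a large antecedent–consequent pair, i.e. a double period.
Phrase 3 begins with the same material as phrase 1, making it parallel.

parallel double period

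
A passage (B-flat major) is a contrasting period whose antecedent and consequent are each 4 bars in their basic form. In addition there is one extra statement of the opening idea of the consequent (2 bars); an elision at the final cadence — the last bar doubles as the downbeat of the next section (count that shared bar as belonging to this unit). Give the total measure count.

10 measures

Basic contrasting period: 4 + 4 = 8 bars.
8 (basic form) + 2 (extra statement) = 10.
The elision shares a bar with the next section but does not change this unit's count.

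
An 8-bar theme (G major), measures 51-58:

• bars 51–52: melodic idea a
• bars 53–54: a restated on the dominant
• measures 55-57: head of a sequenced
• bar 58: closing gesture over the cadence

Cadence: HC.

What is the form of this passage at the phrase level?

Basic idea (measures 51–52) + its repetition (mm. 53–54) form the presentation; fragmentation and cadence (bars 55–58) form the continuation — the 8-bar whole is a sentence.

sentence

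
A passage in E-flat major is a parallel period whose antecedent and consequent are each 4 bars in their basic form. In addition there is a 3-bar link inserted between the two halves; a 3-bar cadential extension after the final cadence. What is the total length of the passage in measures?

Basic parallel period: 4 + 4 = 8 bars.
8 (basic form) + 3 (link) + 3 (cadential extension) = 14.

14 measures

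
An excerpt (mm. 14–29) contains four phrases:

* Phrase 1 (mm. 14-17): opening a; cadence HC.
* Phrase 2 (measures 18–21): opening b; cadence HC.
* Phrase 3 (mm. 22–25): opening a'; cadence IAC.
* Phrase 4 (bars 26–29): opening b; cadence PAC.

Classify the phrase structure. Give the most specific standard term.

parallel double period

Four phrases in two halves: the first half (mm. 14–21) ends with a half cadence, the second (bars 22–29) with a perfect authentic cadence — a large antecedent–consequent pair, i.e. a double period.
Phrase 3 begins with the same material as phrase 1, making it parallel.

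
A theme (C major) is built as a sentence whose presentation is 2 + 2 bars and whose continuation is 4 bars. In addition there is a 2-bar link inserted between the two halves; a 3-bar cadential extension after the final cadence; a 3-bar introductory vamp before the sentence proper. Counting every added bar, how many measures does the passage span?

16 measures

Basic sentence: 2 + 2 + 4 = 8 bars.
8 (basic form) + 2 (link) + 3 (cadential extension) + 3 (introduction) = 16.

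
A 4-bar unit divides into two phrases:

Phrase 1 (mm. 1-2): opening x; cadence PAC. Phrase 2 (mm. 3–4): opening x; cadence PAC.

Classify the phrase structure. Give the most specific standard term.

repeated phrase

Both phrases have the same opening (x) and the same cadence (perfect authentic cadence): the second is a restatement, not a consequent, so this is a repeated phrase rather than a period.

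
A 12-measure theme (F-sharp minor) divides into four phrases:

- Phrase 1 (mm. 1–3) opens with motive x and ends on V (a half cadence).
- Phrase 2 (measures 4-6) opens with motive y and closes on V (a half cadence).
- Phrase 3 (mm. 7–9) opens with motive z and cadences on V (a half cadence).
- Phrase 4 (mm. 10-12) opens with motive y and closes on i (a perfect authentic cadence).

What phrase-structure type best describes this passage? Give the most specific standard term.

contrasting double period

Four phrases in two halves: the first half (bars 1–6) ends with a half cadence, the second (measures 7–12) with a perfect authentic cadence — a large antecedent–consequent pair, i.e. a double period.
Phrase 3 begins with different material from phrase 1, making it contrasting.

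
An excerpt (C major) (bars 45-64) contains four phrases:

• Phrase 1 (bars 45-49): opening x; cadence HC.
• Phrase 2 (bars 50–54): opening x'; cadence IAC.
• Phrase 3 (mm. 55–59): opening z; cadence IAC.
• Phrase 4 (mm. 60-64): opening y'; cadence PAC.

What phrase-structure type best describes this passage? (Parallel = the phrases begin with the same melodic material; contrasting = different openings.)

contrasting double period

Four phrases in two halves: the first half (bars 45–54) ends with an imperfect authentic cadence, the second (measures 55–64) with a perfect authentic cadence — a large antecedent–consequent pair, i.e. a double period.
Phrase 3 begins with different material from phrase 1, making it contrasting.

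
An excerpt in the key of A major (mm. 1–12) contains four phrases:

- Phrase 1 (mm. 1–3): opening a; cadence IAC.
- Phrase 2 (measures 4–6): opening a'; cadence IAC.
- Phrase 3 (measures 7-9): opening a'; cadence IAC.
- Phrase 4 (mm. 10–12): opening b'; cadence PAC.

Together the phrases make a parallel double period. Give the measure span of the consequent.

measures 7–12

In a double period the first pair of phrases (ending imperfect authentic cadence) is the large antecedent and the second pair (ending perfect authentic cadence) is the large consequent; the consequent is measures 7–12.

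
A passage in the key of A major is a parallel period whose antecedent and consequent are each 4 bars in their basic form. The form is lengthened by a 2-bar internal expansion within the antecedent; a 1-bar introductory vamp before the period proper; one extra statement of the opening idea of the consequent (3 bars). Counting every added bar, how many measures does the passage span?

Basic parallel period: 4 + 4 = 8 bars.
8 (basic form) + 2 (internal expansion) + 1 (introduction) + 3 (extra statement) = 14.

14 measures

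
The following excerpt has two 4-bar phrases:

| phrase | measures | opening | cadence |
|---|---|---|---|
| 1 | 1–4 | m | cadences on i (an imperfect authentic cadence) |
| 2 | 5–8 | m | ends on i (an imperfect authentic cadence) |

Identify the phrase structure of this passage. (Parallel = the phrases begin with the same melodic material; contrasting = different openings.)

repeated phrase

Both phrases have the same opening (m) and the same cadence (imperfect authentic cadence): the second is a restatement, not a consequent, so this is a repeated phrase rather than a period.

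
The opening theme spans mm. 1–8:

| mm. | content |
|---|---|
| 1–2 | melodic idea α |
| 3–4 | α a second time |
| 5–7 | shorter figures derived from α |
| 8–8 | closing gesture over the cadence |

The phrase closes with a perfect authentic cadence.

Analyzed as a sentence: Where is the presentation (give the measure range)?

The presentation of a sentence is the basic idea (bars 1–2) plus its repetition (measures 3-4); the presentation is therefore bars 1–4.

measures 1–4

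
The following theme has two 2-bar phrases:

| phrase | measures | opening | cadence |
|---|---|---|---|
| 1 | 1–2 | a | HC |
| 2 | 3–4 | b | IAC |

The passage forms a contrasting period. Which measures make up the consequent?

measures 3–4

The phrase ending with the weaker cadence (half cadence) is the antecedent; the one ending more conclusively (imperfect authentic cadence) is the consequent. The consequent is measures 3–4.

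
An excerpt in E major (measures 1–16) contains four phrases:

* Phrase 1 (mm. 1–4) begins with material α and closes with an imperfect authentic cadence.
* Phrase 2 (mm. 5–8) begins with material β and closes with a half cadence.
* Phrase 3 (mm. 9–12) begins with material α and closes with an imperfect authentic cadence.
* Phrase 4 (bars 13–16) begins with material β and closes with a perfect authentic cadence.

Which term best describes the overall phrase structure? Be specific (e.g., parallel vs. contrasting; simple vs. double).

parallel double period

Four phrases in two halves: the first half (measures 1–8) ends with a half cadence, the second (measures 9-16) with a perfect authentic cadence — a large antecedent–consequent pair, i.e. a double period.
Phrase 3 begins with the same material as phrase 1, making it parallel.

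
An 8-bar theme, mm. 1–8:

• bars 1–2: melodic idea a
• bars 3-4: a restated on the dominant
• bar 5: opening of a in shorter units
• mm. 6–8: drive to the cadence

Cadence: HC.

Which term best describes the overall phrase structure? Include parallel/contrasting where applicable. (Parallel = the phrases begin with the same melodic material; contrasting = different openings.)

Basic idea (bars 1-2) + its repetition (bars 3–4) form the presentation; fragmentation and cadence (bars 5–8) form the continuation — the 8-bar whole is a sentence.

sentence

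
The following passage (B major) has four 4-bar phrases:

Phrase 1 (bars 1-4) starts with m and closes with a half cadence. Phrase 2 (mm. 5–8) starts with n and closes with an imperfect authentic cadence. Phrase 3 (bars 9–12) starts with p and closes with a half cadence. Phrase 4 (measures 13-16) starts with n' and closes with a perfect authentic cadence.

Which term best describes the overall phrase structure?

Four phrases in two halves: the first half (mm. 1–8) ends with an imperfect authentic cadence, the second (measures 9–16) with a perfect authentic cadence — a large antecedent–consequent pair, i.e. a double period.
Phrase 3 begins with different material from phrase 1, making it contrasting.

contrasting double period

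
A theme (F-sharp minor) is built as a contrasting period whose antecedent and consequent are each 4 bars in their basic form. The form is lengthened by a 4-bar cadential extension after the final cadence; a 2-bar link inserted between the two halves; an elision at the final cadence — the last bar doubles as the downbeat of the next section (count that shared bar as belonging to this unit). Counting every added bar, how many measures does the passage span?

Basic contrasting period: 4 + 4 = 8 bars.
8 (basic form) + 4 (cadential extension) + 2 (link) = 14.
The elision shares a bar with the next section but does not change this unit's count.

14 measures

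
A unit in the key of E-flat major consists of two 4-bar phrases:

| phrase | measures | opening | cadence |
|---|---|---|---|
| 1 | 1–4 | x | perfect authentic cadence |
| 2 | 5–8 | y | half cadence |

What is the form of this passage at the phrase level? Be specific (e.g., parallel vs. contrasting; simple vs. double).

phrase group

The second phrase closes with a half cadence, which is not stronger than the first phrase's perfect authentic cadence; without a weak→strong cadential pair there is no antecedent–consequent relationship, so this is a phrase group rather than a period.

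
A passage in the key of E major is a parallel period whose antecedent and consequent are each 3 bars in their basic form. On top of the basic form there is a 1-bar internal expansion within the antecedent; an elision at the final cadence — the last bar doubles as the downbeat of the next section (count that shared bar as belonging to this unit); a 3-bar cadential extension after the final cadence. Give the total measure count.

Basic parallel period: 3 + 3 = 6 bars.
6 (basic form) + 1 (internal expansion) + 3 (cadential extension) = 10.
The elision shares a bar with the next section but does not change this unit's count.

10 measures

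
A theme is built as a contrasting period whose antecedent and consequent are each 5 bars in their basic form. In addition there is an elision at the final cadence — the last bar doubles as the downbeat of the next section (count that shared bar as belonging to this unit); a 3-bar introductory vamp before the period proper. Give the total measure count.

Basic contrasting period: 5 + 5 = 10 bars.
10 (basic form) + 3 (introduction) = 13.
The elision shares a bar with the next section but does not change this unit's count.

13 measures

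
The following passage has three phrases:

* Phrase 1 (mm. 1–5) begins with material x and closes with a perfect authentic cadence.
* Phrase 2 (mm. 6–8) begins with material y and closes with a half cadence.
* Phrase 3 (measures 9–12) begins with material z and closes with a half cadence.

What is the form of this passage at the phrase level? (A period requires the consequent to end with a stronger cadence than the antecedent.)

The final phrase closes with a half cadence, which is not stronger than the preceding half cadence; the 3 phrases lack an overall antecedent–consequent design and so form a phrase group.

phrase group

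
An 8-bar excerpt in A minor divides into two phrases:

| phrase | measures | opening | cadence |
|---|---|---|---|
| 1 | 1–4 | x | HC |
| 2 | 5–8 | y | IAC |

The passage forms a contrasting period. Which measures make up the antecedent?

measures 1–4

The phrase ending with the weaker cadence (half cadence) is the antecedent; the one ending more conclusively (imperfect authentic cadence) is the consequent. The antecedent is measures 1–4.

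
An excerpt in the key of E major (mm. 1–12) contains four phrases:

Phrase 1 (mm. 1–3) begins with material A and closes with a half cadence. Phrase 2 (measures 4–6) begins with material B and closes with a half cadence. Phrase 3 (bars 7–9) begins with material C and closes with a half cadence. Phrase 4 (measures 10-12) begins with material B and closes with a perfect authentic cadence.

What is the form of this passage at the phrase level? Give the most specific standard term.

contrasting double period

Four phrases in two halves: the first half (mm. 1–6) ends with a half cadence, the second (bars 7-12) with a perfect authentic cadence — a large antecedent–consequent pair, i.e. a double period.
Phrase 3 begins with different material from phrase 1, making it contrasting.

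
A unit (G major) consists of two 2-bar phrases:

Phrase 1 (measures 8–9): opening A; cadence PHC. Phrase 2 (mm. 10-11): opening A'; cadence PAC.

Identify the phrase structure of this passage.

Phrase 1 ends with a Phrygian half cadence (weaker) and phrase 2 with a perfect authentic cadence (stronger): antecedent + consequent = a period.
The two phrases open with the same material (A / A'), so the period is parallel.

parallel period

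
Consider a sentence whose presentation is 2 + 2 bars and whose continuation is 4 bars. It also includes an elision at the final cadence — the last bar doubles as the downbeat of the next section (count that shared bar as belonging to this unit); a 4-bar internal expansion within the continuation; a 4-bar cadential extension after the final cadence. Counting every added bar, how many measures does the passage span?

Basic sentence: 2 + 2 + 4 = 8 bars.
8 (basic form) + 4 (internal expansion) + 4 (cadential extension) = 16.
The elision shares a bar with the next section but does not change this unit's count.

16 measures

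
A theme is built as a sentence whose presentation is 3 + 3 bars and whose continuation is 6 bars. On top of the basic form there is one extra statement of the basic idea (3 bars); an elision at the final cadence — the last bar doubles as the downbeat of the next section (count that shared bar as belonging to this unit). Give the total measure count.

Basic sentence: 3 + 3 + 6 = 12 bars.
12 (basic form) + 3 (extra statement) = 15.
The elision shares a bar with the next section but does not change this unit's count.

15 measures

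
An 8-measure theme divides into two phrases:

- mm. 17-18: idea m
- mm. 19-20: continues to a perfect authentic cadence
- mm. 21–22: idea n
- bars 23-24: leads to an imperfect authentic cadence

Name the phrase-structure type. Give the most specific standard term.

The second phrase closes with an imperfect authentic cadence, which is not stronger than the first phrase's perfect authentic cadence; without a weak→strong cadential pair there is no antecedent–consequent relationship, so this is a phrase group rather than a period.

phrase group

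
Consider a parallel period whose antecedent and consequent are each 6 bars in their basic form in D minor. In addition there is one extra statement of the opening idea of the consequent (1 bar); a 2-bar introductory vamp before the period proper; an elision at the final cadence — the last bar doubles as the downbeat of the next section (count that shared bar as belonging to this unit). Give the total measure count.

Basic parallel period: 6 + 6 = 12 bars.
12 (basic form) + 1 (extra statement) + 2 (introduction) = 15.
The elision shares a bar with the next section but does not change this unit's count.

15 measures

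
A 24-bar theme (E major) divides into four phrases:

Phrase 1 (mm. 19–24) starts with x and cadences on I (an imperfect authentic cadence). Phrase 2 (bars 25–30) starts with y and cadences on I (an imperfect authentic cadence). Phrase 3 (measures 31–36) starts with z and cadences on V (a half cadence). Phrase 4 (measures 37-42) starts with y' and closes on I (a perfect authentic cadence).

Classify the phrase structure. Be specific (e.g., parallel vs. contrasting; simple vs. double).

Four phrases in two halves: the first half (bars 19–30) ends with an imperfect authentic cadence, the second (mm. 31-42) with a perfect authentic cadence — a large antecedent–consequent pair, i.e. a double period.
Phrase 3 begins with different material from phrase 1, making it contrasting.

contrasting double period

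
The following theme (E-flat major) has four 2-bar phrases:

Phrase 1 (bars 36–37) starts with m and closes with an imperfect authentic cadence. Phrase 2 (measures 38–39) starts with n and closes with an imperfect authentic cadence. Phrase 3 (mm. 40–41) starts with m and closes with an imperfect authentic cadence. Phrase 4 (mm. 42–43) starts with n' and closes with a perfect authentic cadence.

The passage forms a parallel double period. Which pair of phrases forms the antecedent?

phrases 1 and 2

In a double period the first pair of phrases (ending imperfect authentic cadence) is the large antecedent and the second pair (ending perfect authentic cadence) is the large consequent; the antecedent is phrases 1 and 2.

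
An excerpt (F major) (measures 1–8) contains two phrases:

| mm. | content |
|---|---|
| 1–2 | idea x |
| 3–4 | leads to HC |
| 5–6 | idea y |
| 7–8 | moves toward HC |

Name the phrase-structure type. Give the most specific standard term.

The second phrase closes with a half cadence, which is not stronger than the first phrase's half cadence; without a weak→strong cadential pair there is no antecedent–consequent relationship, so this is a phrase group rather than a period.

phrase group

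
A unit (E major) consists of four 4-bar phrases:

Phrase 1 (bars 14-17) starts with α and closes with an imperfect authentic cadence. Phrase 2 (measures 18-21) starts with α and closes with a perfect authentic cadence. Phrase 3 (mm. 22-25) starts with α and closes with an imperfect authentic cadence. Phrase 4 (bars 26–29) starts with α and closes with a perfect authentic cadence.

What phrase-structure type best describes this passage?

The cadence pattern IAC–PAC–IAC–PAC is weak–strong twice, and phrases 3–4 restate phrases 1–2: a period heard twice, not a double period (which would end weakly at phrase 2).

repeated period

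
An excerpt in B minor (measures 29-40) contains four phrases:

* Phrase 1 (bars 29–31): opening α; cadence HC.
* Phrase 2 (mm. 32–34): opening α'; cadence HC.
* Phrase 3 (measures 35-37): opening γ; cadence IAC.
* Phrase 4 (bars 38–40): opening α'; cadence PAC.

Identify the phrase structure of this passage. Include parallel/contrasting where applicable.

Four phrases in two halves: the first half (measures 29–34) ends with a half cadence, the second (measures 35–40) with a perfect authentic cadence — a large antecedent–consequent pair, i.e. a double period.
Phrase 3 begins with different material from phrase 1, making it contrasting.

contrasting double period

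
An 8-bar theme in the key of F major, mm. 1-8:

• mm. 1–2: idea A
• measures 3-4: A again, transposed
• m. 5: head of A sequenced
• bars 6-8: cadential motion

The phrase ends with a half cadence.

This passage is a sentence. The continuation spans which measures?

measures 5–8

After the presentation (bars 1–4), the continuation covers the fragmentation through the cadence: mm. 5–8.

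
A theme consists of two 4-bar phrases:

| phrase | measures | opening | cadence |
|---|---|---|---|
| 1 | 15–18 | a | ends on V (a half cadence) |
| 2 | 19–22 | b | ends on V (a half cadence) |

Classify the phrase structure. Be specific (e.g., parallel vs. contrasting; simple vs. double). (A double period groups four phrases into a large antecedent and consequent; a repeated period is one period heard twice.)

The second phrase closes with a half cadence, which is not stronger than the first phrase's half cadence; without a weak→strong cadential pair there is no antecedent–consequent relationship, so this is a phrase group rather than a period.

phrase group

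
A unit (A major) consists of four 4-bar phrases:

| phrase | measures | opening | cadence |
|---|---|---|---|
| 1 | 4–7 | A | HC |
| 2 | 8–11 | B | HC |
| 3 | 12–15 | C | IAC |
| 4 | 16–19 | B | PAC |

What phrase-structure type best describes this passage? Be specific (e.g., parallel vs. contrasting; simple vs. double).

Four phrases in two halves: the first half (mm. 4–11) ends with a half cadence, the second (bars 12-19) with a perfect authentic cadence — a large antecedent–consequent pair, i.e. a double period.
Phrase 3 begins with different material from phrase 1, making it contrasting.

contrasting double period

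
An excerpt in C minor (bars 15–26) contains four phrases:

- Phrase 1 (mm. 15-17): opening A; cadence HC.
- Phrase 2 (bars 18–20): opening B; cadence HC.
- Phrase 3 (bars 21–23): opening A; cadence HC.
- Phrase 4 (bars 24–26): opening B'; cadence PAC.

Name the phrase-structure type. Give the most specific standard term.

parallel double period

Four phrases in two halves: the first half (mm. 15–20) ends with a half cadence, the second (measures 21-26) with a perfect authentic cadence — a large antecedent–consequent pair, i.e. a double period.
Phrase 3 begins with the same material as phrase 1, making it parallel.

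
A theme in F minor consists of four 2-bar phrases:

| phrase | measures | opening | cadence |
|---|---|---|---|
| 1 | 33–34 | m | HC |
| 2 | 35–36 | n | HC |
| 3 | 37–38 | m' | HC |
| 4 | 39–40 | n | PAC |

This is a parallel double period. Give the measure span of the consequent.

In a double period the first pair of phrases (ending half cadence) is the large antecedent and the second pair (ending perfect authentic cadence) is the large consequent; the consequent is measures 37–40.

measures 37–40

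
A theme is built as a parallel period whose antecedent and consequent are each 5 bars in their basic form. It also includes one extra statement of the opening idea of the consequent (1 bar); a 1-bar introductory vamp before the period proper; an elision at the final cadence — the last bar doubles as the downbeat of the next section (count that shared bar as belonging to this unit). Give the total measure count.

12 measures

Basic parallel period: 5 + 5 = 10 bars.
10 (basic form) + 1 (extra statement) + 1 (introduction) = 12.
The elision shares a bar with the next section but does not change this unit's count.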